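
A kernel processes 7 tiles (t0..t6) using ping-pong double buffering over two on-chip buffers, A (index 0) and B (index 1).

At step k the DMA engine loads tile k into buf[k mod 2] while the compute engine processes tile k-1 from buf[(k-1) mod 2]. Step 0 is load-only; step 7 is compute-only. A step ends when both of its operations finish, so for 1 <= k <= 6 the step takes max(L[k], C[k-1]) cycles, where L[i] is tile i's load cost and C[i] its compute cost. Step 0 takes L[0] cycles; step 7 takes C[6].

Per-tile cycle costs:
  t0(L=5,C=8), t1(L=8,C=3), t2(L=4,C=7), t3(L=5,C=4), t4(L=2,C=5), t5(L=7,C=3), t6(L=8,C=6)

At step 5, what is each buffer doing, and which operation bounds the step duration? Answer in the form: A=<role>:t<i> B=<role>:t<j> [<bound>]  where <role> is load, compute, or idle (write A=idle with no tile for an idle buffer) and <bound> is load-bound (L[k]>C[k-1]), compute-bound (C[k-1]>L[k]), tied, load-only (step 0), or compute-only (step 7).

step 5: A=compute:t4 B=load:t5 [load-bound]

  0. 5=5c; end=5; A:t0 B:-
  1. max(8,8)=8c; end=13; A:t0 B:t1
  2. max(4,3)=4c; end=17; A:t2 B:t1
  3. max(5,7)=7c; end=24; A:t2 B:t3
  4. max(2,4)=4c; end=28; A:t4 B:t3
  5. max(7,5)=7c; end=35; A:t4 B:t5
  6. max(8,3)=8c; end=43; A:t6 B:t5
  7. 6=6c; end=49; A:t6 B:t5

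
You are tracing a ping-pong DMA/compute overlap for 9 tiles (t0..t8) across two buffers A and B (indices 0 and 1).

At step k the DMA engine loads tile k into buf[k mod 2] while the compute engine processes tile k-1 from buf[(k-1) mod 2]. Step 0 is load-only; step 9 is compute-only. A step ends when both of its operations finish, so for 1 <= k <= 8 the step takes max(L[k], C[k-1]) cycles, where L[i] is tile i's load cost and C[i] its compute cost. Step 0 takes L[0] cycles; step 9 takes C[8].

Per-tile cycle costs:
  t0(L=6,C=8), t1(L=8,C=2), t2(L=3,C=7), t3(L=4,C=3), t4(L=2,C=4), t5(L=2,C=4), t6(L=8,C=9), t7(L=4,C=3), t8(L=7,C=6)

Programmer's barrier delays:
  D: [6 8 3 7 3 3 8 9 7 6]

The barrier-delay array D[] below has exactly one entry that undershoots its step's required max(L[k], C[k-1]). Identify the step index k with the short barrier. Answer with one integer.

hazard at step 5

[0] required=L[0]=6=6 vs D=6 ok
[1] required=max(L[1]=8,C[0]=8)=8 vs D=8 ok
[2] required=max(L[2]=3,C[1]=2)=3 vs D=3 ok
[3] required=max(L[3]=4,C[2]=7)=7 vs D=7 ok
[4] required=max(L[4]=2,C[3]=3)=3 vs D=3 ok
[5] required=max(L[5]=2,C[4]=4)=4 vs D=3 SHORT
[6] required=max(L[6]=8,C[5]=4)=8 vs D=8 ok
[7] required=max(L[7]=4,C[6]=9)=9 vs D=9 ok
[8] required=max(L[8]=7,C[7]=3)=7 vs D=7 ok
[9] required=C[8]=6=6 vs D=6 ok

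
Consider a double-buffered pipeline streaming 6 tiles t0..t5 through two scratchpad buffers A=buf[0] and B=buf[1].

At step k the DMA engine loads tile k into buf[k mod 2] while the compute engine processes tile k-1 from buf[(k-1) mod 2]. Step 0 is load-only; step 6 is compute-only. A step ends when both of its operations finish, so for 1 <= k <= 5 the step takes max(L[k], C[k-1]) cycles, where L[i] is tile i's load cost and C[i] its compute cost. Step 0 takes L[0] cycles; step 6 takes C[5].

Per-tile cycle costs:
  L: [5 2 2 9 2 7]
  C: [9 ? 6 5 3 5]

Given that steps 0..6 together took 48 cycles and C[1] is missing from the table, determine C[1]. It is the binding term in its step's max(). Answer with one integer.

step 0 = dur = L[0]=5 = 5
step 1 = dur = max(L[1]=2, C[0]=9) = 9
step 2 = dur = max(L[2]=2, C[1]=?) = C[1]  (unknown; binding)
step 3 = dur = max(L[3]=9, C[2]=6) = 9
step 4 = dur = max(L[4]=2, C[3]=5) = 5
step 5 = dur = max(L[5]=7, C[4]=3) = 7
step 6 = dur = C[5]=5 = 5
sum of known step durations = 40
dur[2] = total - known = 48 - 40 = 8
C[1] is the binding max in step 2, so C[1] = dur[2] = 8

C[1] = 8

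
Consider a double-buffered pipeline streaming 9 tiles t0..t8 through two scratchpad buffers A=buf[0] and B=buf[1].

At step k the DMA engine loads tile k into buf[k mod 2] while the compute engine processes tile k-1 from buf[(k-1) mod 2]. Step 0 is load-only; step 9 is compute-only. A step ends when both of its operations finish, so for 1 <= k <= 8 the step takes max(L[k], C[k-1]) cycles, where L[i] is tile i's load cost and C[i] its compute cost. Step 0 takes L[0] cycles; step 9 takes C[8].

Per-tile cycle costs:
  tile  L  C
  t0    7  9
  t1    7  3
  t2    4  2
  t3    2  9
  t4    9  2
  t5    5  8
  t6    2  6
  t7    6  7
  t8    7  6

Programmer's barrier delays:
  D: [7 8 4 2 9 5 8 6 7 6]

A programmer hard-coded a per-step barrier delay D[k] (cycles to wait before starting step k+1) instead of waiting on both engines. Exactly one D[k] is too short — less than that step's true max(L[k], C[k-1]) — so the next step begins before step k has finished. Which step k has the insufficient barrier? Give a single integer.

hazard at step 1

k=0 barrier L[0]=7→7c, D[0]=7 ok
k=1 barrier max(L[1]=7,C[0]=9)→9c, D[1]=8 SHORT
k=2 barrier max(L[2]=4,C[1]=3)→4c, D[2]=4 ok
k=3 barrier max(L[3]=2,C[2]=2)→2c, D[3]=2 ok
k=4 barrier max(L[4]=9,C[3]=9)→9c, D[4]=9 ok
k=5 barrier max(L[5]=5,C[4]=2)→5c, D[5]=5 ok
k=6 barrier max(L[6]=2,C[5]=8)→8c, D[6]=8 ok
k=7 barrier max(L[7]=6,C[6]=6)→6c, D[7]=6 ok
k=8 barrier max(L[8]=7,C[7]=7)→7c, D[8]=7 ok
k=9 barrier C[8]=6→6c, D[9]=6 ok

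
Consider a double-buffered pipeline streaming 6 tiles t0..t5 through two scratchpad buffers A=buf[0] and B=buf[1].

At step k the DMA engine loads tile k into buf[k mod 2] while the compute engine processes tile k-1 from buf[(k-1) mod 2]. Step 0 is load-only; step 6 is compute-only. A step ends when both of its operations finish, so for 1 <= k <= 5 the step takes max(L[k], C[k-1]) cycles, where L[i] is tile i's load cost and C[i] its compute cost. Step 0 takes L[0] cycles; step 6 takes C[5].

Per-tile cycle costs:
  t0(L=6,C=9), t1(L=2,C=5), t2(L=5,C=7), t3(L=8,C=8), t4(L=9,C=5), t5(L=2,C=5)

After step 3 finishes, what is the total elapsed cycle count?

end_cycle[3] = 28

k=0 load=t0/6c comp=- wait=6 total=6
k=1 load=t1/2c comp=t0/9c wait=9 total=15
k=2 load=t2/5c comp=t1/5c wait=5 total=20
k=3 load=t3/8c comp=t2/7c wait=8 total=28
k=4 load=t4/9c comp=t3/8c wait=9 total=37
k=5 load=t5/2c comp=t4/5c wait=5 total=42
k=6 load=- comp=t5/5c wait=5 total=47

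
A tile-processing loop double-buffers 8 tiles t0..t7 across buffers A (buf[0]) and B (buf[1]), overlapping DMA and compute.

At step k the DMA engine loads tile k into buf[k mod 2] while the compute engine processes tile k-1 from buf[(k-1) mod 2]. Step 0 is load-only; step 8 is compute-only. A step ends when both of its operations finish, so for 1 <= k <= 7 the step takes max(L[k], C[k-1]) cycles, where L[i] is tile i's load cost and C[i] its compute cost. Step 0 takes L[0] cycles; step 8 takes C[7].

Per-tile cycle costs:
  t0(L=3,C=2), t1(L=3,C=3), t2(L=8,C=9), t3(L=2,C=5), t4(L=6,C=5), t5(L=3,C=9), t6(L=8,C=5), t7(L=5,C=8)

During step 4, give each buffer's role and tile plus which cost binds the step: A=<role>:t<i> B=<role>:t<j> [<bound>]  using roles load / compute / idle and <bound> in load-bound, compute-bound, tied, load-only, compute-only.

  0. 3=3c; end=3; A:t0 B:-
  1. max(3,2)=3c; end=6; A:t0 B:t1
  2. max(8,3)=8c; end=14; A:t2 B:t1
  3. max(2,9)=9c; end=23; A:t2 B:t3
  4. max(6,5)=6c; end=29; A:t4 B:t3
  5. max(3,5)=5c; end=34; A:t4 B:t5
  6. max(8,9)=9c; end=43; A:t6 B:t5
  7. max(5,5)=5c; end=48; A:t6 B:t7
  8. 8=8c; end=56; A:t6 B:t7

step 4: A=load:t4 B=compute:t3 [load-bound]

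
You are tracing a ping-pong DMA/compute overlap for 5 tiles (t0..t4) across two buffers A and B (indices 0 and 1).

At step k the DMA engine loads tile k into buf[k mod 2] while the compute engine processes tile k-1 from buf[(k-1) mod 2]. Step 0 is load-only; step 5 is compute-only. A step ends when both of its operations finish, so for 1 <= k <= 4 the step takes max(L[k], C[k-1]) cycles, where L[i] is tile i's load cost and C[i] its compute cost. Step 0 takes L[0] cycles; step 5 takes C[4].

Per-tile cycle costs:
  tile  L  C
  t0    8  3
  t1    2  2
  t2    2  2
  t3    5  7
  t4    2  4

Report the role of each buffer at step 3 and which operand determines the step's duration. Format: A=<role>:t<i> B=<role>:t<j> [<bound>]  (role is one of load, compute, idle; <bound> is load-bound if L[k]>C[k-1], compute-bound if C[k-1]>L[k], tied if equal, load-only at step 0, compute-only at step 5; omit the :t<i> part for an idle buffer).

step 3: A=compute:t2 B=load:t3 [load-bound]

step 0: L[0]=8 → dur=8, Σ=8 | A=load:t0 B=idle [load-only]
step 1: L[1]=2 C[0]=3 → dur=3, Σ=11 | A=compute:t0 B=load:t1 [compute-bound]
step 2: L[2]=2 C[1]=2 → dur=2, Σ=13 | A=load:t2 B=compute:t1 [tied]
step 3: L[3]=5 C[2]=2 → dur=5, Σ=18 | A=compute:t2 B=load:t3 [load-bound]
step 4: L[4]=2 C[3]=7 → dur=7, Σ=25 | A=load:t4 B=compute:t3 [compute-bound]
step 5: C[4]=4 → dur=4, Σ=29 | A=compute:t4 B=idle [compute-only]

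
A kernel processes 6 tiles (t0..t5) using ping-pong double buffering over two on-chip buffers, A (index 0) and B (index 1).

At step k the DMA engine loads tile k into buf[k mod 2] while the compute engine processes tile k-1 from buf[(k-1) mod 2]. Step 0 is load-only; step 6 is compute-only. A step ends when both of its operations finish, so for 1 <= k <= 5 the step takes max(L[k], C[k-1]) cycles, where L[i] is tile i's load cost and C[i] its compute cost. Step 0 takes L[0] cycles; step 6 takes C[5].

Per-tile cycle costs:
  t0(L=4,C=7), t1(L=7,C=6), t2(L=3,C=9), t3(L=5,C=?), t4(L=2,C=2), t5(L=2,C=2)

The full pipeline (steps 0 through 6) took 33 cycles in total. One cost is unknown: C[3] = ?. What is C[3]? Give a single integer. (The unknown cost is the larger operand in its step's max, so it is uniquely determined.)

C[3] = 3

step 0 → dur = L[0]=4 = 4
step 1 → dur = max(L[1]=7, C[0]=7) = 7
step 2 → dur = max(L[2]=3, C[1]=6) = 6
step 3 → dur = max(L[3]=5, C[2]=9) = 9
step 4 → dur = max(L[4]=2, C[3]=?) = C[3]  (unknown; binding)
step 5 → dur = max(L[5]=2, C[4]=2) = 2
step 6 → dur = C[5]=2 = 2
sum of known step durations = 30
dur[4] = total - known = 33 - 30 = 3
C[3] is the binding max in step 4, so C[3] = dur[4] = 3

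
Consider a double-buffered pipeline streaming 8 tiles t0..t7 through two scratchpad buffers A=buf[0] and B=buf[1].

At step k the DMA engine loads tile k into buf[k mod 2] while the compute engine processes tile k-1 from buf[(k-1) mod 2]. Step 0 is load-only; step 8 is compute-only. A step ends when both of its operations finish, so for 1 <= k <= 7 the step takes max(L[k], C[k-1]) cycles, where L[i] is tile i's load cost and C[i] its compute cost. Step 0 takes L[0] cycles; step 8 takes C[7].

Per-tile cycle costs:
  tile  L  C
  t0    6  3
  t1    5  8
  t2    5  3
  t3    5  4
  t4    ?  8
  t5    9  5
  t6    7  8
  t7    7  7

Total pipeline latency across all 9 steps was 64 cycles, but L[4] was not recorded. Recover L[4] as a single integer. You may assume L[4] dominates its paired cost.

L[4] = 9

step 0 = dur = L[0]=6 = 6
step 1 = dur = max(L[1]=5, C[0]=3) = 5
step 2 = dur = max(L[2]=5, C[1]=8) = 8
step 3 = dur = max(L[3]=5, C[2]=3) = 5
step 4 = dur = max(L[4]=?, C[3]=4) = L[4]  (unknown; binding)
step 5 = dur = max(L[5]=9, C[4]=8) = 9
step 6 = dur = max(L[6]=7, C[5]=5) = 7
step 7 = dur = max(L[7]=7, C[6]=8) = 8
step 8 = dur = C[7]=7 = 7
sum of known step durations = 55
dur[4] = total - known = 64 - 55 = 9
L[4] is the binding max in step 4, so L[4] = dur[4] = 9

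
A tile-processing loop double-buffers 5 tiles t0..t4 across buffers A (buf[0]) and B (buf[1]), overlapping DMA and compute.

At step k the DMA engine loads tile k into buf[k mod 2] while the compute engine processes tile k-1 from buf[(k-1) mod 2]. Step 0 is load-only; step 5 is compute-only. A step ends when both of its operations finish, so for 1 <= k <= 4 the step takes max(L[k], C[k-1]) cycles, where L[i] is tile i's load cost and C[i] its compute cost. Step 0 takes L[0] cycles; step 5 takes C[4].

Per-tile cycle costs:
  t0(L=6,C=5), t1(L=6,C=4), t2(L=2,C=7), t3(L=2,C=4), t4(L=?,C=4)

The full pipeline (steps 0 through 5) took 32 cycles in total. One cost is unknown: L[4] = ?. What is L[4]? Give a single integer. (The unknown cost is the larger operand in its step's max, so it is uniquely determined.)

L[4] = 5

step 0 = dur = L[0]=6 = 6
step 1 = dur = max(L[1]=6, C[0]=5) = 6
step 2 = dur = max(L[2]=2, C[1]=4) = 4
step 3 = dur = max(L[3]=2, C[2]=7) = 7
step 4 = dur = max(L[4]=?, C[3]=4) = L[4]  (unknown; binding)
step 5 = dur = C[4]=4 = 4
sum of known step durations = 27
dur[4] = total - known = 32 - 27 = 5
L[4] is the binding max in step 4, so L[4] = dur[4] = 5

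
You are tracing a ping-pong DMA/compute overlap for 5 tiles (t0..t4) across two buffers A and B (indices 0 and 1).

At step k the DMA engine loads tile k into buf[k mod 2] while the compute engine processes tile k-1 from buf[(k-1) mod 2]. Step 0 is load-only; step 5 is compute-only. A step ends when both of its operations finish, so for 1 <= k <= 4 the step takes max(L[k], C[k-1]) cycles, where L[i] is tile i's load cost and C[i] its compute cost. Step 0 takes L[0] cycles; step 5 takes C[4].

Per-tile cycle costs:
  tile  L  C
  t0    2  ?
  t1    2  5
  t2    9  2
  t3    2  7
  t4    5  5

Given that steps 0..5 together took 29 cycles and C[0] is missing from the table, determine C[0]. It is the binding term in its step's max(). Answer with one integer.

C[0] = 4

step 0: dur = L[0]=2 = 2
step 1: dur = max(L[1]=2, C[0]=?) = C[0]  (unknown; binding)
step 2: dur = max(L[2]=9, C[1]=5) = 9
step 3: dur = max(L[3]=2, C[2]=2) = 2
step 4: dur = max(L[4]=5, C[3]=7) = 7
step 5: dur = C[4]=5 = 5
sum of known step durations = 25
dur[1] = total - known = 29 - 25 = 4
C[0] is the binding max in step 1, so C[0] = dur[1] = 4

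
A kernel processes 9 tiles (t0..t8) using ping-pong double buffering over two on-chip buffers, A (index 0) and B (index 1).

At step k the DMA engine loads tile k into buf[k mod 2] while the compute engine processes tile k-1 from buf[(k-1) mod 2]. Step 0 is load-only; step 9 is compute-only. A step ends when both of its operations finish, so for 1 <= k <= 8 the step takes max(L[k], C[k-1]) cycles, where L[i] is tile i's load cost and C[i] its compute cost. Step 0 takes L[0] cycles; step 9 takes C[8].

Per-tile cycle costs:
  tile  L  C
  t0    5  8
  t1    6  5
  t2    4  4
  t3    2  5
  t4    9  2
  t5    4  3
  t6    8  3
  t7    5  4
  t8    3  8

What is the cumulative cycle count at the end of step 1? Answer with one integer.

end_cycle[1] = 13

  0. 5=5c; end=5; A:t0 B:-
  1. max(6,8)=8c; end=13; A:t0 B:t1
  2. max(4,5)=5c; end=18; A:t2 B:t1
  3. max(2,4)=4c; end=22; A:t2 B:t3
  4. max(9,5)=9c; end=31; A:t4 B:t3
  5. max(4,2)=4c; end=35; A:t4 B:t5
  6. max(8,3)=8c; end=43; A:t6 B:t5
  7. max(5,3)=5c; end=48; A:t6 B:t7
  8. max(3,4)=4c; end=52; A:t8 B:t7
  9. 8=8c; end=60; A:t8 B:t7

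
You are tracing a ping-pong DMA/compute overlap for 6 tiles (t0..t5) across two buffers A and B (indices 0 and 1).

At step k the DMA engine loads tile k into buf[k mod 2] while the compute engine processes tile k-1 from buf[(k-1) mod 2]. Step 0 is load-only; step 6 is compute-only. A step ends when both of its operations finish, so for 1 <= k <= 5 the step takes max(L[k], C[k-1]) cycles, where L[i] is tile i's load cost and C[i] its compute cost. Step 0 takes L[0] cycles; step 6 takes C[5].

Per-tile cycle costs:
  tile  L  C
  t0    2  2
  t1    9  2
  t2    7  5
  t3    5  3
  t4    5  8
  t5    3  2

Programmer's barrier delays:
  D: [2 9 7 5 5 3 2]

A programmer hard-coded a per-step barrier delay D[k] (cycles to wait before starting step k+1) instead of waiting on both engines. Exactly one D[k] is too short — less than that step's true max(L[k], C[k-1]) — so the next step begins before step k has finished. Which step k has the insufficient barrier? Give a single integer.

[0] required=L[0]=2=2 vs D=2 ok
[1] required=max(L[1]=9,C[0]=2)=9 vs D=9 ok
[2] required=max(L[2]=7,C[1]=2)=7 vs D=7 ok
[3] required=max(L[3]=5,C[2]=5)=5 vs D=5 ok
[4] required=max(L[4]=5,C[3]=3)=5 vs D=5 ok
[5] required=max(L[5]=3,C[4]=8)=8 vs D=3 SHORT
[6] required=C[5]=2=2 vs D=2 ok

hazard at step 5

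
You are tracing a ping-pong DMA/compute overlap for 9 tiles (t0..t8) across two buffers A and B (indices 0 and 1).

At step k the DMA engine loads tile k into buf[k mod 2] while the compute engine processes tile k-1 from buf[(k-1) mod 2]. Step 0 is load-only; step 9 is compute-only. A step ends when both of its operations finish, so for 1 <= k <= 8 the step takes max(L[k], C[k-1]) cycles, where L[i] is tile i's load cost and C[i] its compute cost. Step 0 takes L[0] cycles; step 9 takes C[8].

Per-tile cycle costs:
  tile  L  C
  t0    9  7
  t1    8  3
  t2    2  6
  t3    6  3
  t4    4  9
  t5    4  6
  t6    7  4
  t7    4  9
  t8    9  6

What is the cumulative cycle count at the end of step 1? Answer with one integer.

end_cycle[1] = 17

  0. 9=9c; end=9; A:t0 B:-
  1. max(8,7)=8c; end=17; A:t0 B:t1
  2. max(2,3)=3c; end=20; A:t2 B:t1
  3. max(6,6)=6c; end=26; A:t2 B:t3
  4. max(4,3)=4c; end=30; A:t4 B:t3
  5. max(4,9)=9c; end=39; A:t4 B:t5
  6. max(7,6)=7c; end=46; A:t6 B:t5
  7. max(4,4)=4c; end=50; A:t6 B:t7
  8. max(9,9)=9c; end=59; A:t8 B:t7
  9. 6=6c; end=65; A:t8 B:t7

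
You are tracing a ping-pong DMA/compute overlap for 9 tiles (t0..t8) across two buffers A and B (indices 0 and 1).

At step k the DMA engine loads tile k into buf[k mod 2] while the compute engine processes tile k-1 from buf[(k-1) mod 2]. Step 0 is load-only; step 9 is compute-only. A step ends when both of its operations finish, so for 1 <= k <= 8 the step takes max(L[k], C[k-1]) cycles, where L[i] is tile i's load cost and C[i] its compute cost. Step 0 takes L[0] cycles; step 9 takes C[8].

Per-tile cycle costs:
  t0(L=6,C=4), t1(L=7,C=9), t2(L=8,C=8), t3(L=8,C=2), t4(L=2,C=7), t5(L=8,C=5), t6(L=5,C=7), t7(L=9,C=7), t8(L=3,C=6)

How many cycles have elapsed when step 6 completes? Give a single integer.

end_cycle[6] = 45

step 0: L[0]=6 → dur=6, Σ=6 | A=load:t0 B=idle [load-only]
step 1: L[1]=7 C[0]=4 → dur=7, Σ=13 | A=compute:t0 B=load:t1 [load-bound]
step 2: L[2]=8 C[1]=9 → dur=9, Σ=22 | A=load:t2 B=compute:t1 [compute-bound]
step 3: L[3]=8 C[2]=8 → dur=8, Σ=30 | A=compute:t2 B=load:t3 [tied]
step 4: L[4]=2 C[3]=2 → dur=2, Σ=32 | A=load:t4 B=compute:t3 [tied]
step 5: L[5]=8 C[4]=7 → dur=8, Σ=40 | A=compute:t4 B=load:t5 [load-bound]
step 6: L[6]=5 C[5]=5 → dur=5, Σ=45 | A=load:t6 B=compute:t5 [tied]
step 7: L[7]=9 C[6]=7 → dur=9, Σ=54 | A=compute:t6 B=load:t7 [load-bound]
step 8: L[8]=3 C[7]=7 → dur=7, Σ=61 | A=load:t8 B=compute:t7 [compute-bound]
step 9: C[8]=6 → dur=6, Σ=67 | A=compute:t8 B=idle [compute-only]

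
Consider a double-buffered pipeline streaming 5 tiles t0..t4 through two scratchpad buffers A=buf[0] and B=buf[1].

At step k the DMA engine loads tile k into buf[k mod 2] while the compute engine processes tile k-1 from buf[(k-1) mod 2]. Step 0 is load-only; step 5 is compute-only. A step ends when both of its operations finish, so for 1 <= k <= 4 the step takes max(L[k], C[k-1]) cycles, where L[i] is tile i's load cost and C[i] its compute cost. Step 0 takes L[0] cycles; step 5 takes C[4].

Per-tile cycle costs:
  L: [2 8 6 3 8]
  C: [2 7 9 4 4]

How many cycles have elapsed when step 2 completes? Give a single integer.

end_cycle[2] = 17

  0. 2=2c; end=2; A:t0 B:-
  1. max(8,2)=8c; end=10; A:t0 B:t1
  2. max(6,7)=7c; end=17; A:t2 B:t1
  3. max(3,9)=9c; end=26; A:t2 B:t3
  4. max(8,4)=8c; end=34; A:t4 B:t3
  5. 4=4c; end=38; A:t4 B:t3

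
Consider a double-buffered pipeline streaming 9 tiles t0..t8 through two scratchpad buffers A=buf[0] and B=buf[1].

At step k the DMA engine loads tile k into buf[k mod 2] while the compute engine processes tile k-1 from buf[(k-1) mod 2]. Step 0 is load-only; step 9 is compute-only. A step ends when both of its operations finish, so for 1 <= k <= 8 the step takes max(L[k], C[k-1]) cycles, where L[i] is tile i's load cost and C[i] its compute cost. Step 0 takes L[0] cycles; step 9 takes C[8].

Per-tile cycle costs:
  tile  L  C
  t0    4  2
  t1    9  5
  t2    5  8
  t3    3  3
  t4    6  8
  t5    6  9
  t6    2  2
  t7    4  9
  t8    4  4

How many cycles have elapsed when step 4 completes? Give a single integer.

end_cycle[4] = 32

k=0 load=t0/4c comp=- wait=4 total=4
k=1 load=t1/9c comp=t0/2c wait=9 total=13
k=2 load=t2/5c comp=t1/5c wait=5 total=18
k=3 load=t3/3c comp=t2/8c wait=8 total=26
k=4 load=t4/6c comp=t3/3c wait=6 total=32
k=5 load=t5/6c comp=t4/8c wait=8 total=40
k=6 load=t6/2c comp=t5/9c wait=9 total=49
k=7 load=t7/4c comp=t6/2c wait=4 total=53
k=8 load=t8/4c comp=t7/9c wait=9 total=62
k=9 load=- comp=t8/4c wait=4 total=66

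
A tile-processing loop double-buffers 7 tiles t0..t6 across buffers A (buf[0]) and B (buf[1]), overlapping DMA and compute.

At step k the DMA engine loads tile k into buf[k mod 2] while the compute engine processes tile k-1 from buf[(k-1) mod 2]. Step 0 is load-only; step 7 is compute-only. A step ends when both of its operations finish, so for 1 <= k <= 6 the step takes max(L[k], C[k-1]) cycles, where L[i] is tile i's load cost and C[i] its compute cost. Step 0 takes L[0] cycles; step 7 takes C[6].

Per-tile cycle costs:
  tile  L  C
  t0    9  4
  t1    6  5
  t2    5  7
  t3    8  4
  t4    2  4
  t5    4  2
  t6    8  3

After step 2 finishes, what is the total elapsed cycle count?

k=0 load=t0/9c comp=- wait=9 total=9
k=1 load=t1/6c comp=t0/4c wait=6 total=15
k=2 load=t2/5c comp=t1/5c wait=5 total=20
k=3 load=t3/8c comp=t2/7c wait=8 total=28
k=4 load=t4/2c comp=t3/4c wait=4 total=32
k=5 load=t5/4c comp=t4/4c wait=4 total=36
k=6 load=t6/8c comp=t5/2c wait=8 total=44
k=7 load=- comp=t6/3c wait=3 total=47

end_cycle[2] = 20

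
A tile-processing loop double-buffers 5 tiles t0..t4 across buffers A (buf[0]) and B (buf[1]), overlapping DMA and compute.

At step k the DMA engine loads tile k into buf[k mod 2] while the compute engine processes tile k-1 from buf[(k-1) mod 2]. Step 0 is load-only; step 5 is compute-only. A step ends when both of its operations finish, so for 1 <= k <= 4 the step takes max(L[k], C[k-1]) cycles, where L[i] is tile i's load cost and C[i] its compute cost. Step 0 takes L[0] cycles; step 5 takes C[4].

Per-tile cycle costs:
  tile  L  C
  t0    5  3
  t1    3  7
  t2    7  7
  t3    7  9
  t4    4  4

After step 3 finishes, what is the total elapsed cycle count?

step 0: L[0]=5 → dur=5, Σ=5 | A=load:t0 B=idle [load-only]
step 1: L[1]=3 C[0]=3 → dur=3, Σ=8 | A=compute:t0 B=load:t1 [tied]
step 2: L[2]=7 C[1]=7 → dur=7, Σ=15 | A=load:t2 B=compute:t1 [tied]
step 3: L[3]=7 C[2]=7 → dur=7, Σ=22 | A=compute:t2 B=load:t3 [tied]
step 4: L[4]=4 C[3]=9 → dur=9, Σ=31 | A=load:t4 B=compute:t3 [compute-bound]
step 5: C[4]=4 → dur=4, Σ=35 | A=compute:t4 B=idle [compute-only]

end_cycle[3] = 22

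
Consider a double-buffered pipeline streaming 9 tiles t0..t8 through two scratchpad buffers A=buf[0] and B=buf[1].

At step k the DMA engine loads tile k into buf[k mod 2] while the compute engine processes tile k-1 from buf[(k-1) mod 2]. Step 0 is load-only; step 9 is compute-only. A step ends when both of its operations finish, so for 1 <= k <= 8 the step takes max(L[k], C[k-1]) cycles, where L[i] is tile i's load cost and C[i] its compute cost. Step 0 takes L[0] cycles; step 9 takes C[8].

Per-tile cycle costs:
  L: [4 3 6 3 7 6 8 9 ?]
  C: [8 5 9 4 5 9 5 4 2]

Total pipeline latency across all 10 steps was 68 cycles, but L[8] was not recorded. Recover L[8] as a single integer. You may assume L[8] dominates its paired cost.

L[8] = 8

step 0 | dur = L[0]=4 = 4
step 1 | dur = max(L[1]=3, C[0]=8) = 8
step 2 | dur = max(L[2]=6, C[1]=5) = 6
step 3 | dur = max(L[3]=3, C[2]=9) = 9
step 4 | dur = max(L[4]=7, C[3]=4) = 7
step 5 | dur = max(L[5]=6, C[4]=5) = 6
step 6 | dur = max(L[6]=8, C[5]=9) = 9
step 7 | dur = max(L[7]=9, C[6]=5) = 9
step 8 | dur = max(L[8]=?, C[7]=4) = L[8]  (unknown; binding)
step 9 | dur = C[8]=2 = 2
sum of known step durations = 60
dur[8] = total - known = 68 - 60 = 8
L[8] is the binding max in step 8, so L[8] = dur[8] = 8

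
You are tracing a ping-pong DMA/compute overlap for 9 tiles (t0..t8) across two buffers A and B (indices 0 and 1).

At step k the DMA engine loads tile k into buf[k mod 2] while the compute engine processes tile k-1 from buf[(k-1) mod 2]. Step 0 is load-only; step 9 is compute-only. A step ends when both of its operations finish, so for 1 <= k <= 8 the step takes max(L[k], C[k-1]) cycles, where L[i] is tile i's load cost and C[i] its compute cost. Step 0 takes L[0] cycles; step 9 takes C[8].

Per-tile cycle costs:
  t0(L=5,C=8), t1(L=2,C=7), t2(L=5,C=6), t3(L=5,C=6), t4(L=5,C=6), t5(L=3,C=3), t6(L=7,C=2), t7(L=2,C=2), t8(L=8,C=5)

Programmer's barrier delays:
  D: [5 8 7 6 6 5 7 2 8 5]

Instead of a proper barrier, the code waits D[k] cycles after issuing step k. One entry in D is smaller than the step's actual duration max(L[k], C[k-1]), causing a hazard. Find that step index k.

k=0 barrier L[0]=5→5c, D[0]=5 ok
k=1 barrier max(L[1]=2,C[0]=8)→8c, D[1]=8 ok
k=2 barrier max(L[2]=5,C[1]=7)→7c, D[2]=7 ok
k=3 barrier max(L[3]=5,C[2]=6)→6c, D[3]=6 ok
k=4 barrier max(L[4]=5,C[3]=6)→6c, D[4]=6 ok
k=5 barrier max(L[5]=3,C[4]=6)→6c, D[5]=5 SHORT
k=6 barrier max(L[6]=7,C[5]=3)→7c, D[6]=7 ok
k=7 barrier max(L[7]=2,C[6]=2)→2c, D[7]=2 ok
k=8 barrier max(L[8]=8,C[7]=2)→8c, D[8]=8 ok
k=9 barrier C[8]=5→5c, D[9]=5 ok

hazard at step 5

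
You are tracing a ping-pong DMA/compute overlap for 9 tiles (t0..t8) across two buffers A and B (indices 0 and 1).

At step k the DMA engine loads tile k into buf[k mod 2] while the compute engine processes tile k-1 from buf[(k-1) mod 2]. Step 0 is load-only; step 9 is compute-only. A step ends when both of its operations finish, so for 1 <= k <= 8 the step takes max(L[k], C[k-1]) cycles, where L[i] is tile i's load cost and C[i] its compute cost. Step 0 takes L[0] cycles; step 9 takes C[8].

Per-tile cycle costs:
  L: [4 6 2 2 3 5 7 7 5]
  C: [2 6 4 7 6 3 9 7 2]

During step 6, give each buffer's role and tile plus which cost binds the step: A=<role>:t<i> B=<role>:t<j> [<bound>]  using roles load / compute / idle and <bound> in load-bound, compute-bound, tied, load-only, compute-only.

  0. 4=4c; end=4; A:t0 B:-
  1. max(6,2)=6c; end=10; A:t0 B:t1
  2. max(2,6)=6c; end=16; A:t2 B:t1
  3. max(2,4)=4c; end=20; A:t2 B:t3
  4. max(3,7)=7c; end=27; A:t4 B:t3
  5. max(5,6)=6c; end=33; A:t4 B:t5
  6. max(7,3)=7c; end=40; A:t6 B:t5
  7. max(7,9)=9c; end=49; A:t6 B:t7
  8. max(5,7)=7c; end=56; A:t8 B:t7
  9. 2=2c; end=58; A:t8 B:t7

step 6: A=load:t6 B=compute:t5 [load-bound]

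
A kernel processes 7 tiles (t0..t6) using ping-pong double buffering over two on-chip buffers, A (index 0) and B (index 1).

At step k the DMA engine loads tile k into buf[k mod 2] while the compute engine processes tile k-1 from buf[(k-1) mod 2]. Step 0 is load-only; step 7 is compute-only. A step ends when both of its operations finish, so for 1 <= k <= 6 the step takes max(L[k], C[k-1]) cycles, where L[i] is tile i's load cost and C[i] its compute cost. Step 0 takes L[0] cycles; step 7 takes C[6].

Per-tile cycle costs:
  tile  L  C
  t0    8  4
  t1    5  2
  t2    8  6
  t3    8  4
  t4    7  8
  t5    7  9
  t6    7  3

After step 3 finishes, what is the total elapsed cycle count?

end_cycle[3] = 29

k=0 load=t0/8c comp=- wait=8 total=8
k=1 load=t1/5c comp=t0/4c wait=5 total=13
k=2 load=t2/8c comp=t1/2c wait=8 total=21
k=3 load=t3/8c comp=t2/6c wait=8 total=29
k=4 load=t4/7c comp=t3/4c wait=7 total=36
k=5 load=t5/7c comp=t4/8c wait=8 total=44
k=6 load=t6/7c comp=t5/9c wait=9 total=53
k=7 load=- comp=t6/3c wait=3 total=56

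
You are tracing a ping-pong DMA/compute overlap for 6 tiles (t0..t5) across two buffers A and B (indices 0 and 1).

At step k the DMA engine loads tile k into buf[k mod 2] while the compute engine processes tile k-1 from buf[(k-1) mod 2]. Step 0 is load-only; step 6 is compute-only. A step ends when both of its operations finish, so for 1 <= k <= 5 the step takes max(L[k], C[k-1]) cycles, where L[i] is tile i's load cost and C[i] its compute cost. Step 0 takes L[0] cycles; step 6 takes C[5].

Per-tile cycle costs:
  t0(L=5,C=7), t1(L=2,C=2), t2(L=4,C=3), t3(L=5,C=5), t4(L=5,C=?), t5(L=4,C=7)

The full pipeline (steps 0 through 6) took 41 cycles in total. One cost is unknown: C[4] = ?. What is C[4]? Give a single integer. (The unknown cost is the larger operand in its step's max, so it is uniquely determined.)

C[4] = 8

step 0 | dur = L[0]=5 = 5
step 1 | dur = max(L[1]=2, C[0]=7) = 7
step 2 | dur = max(L[2]=4, C[1]=2) = 4
step 3 | dur = max(L[3]=5, C[2]=3) = 5
step 4 | dur = max(L[4]=5, C[3]=5) = 5
step 5 | dur = max(L[5]=4, C[4]=?) = C[4]  (unknown; binding)
step 6 | dur = C[5]=7 = 7
sum of known step durations = 33
dur[5] = total - known = 41 - 33 = 8
C[4] is the binding max in step 5, so C[4] = dur[5] = 8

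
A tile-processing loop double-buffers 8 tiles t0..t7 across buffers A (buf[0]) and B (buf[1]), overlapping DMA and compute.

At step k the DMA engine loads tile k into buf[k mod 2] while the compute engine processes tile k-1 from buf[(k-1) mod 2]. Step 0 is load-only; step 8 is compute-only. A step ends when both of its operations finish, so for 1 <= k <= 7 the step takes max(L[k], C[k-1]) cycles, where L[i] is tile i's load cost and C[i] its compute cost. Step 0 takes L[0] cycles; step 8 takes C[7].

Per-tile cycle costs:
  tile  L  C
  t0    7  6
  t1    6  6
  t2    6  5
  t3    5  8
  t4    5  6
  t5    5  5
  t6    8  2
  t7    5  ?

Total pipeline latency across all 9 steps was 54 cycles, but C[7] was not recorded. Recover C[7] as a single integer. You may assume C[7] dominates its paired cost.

C[7] = 3

step 0 = dur = L[0]=7 = 7
step 1 = dur = max(L[1]=6, C[0]=6) = 6
step 2 = dur = max(L[2]=6, C[1]=6) = 6
step 3 = dur = max(L[3]=5, C[2]=5) = 5
step 4 = dur = max(L[4]=5, C[3]=8) = 8
step 5 = dur = max(L[5]=5, C[4]=6) = 6
step 6 = dur = max(L[6]=8, C[5]=5) = 8
step 7 = dur = max(L[7]=5, C[6]=2) = 5
step 8 = dur = C[7]=? = C[7]  (unknown; binding)
sum of known step durations = 51
dur[8] = total - known = 54 - 51 = 3
C[7] is the binding max in step 8, so C[7] = dur[8] = 3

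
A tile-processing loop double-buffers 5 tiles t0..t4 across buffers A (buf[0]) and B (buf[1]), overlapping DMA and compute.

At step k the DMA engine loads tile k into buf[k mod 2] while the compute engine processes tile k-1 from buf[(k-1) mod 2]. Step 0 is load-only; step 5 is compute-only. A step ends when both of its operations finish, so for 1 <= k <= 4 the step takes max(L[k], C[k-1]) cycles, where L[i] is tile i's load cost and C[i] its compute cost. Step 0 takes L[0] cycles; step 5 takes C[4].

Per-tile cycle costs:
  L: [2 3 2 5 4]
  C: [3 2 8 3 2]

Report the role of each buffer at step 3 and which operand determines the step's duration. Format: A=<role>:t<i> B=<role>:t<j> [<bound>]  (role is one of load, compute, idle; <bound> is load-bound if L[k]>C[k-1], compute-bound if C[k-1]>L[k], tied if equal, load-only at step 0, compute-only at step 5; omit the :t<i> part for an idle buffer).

step 3: A=compute:t2 B=load:t3 [compute-bound]

  0. 2=2c; end=2; A:t0 B:-
  1. max(3,3)=3c; end=5; A:t0 B:t1
  2. max(2,2)=2c; end=7; A:t2 B:t1
  3. max(5,8)=8c; end=15; A:t2 B:t3
  4. max(4,3)=4c; end=19; A:t4 B:t3
  5. 2=2c; end=21; A:t4 B:t3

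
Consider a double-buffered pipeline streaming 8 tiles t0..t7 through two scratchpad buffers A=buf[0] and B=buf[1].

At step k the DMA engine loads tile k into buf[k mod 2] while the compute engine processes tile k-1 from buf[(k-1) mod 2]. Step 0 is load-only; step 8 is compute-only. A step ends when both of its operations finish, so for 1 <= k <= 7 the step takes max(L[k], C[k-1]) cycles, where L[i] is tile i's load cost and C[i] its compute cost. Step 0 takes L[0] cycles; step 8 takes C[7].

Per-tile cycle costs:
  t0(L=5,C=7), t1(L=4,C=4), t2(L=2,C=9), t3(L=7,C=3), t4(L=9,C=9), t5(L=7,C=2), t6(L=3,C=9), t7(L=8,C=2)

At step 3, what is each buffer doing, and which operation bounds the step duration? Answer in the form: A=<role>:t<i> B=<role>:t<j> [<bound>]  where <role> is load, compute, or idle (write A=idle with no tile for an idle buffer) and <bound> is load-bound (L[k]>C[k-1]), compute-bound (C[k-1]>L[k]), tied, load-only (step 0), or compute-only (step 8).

step 0: L[0]=5 → dur=5, Σ=5 | A=load:t0 B=idle [load-only]
step 1: L[1]=4 C[0]=7 → dur=7, Σ=12 | A=compute:t0 B=load:t1 [compute-bound]
step 2: L[2]=2 C[1]=4 → dur=4, Σ=16 | A=load:t2 B=compute:t1 [compute-bound]
step 3: L[3]=7 C[2]=9 → dur=9, Σ=25 | A=compute:t2 B=load:t3 [compute-bound]
step 4: L[4]=9 C[3]=3 → dur=9, Σ=34 | A=load:t4 B=compute:t3 [load-bound]
step 5: L[5]=7 C[4]=9 → dur=9, Σ=43 | A=compute:t4 B=load:t5 [compute-bound]
step 6: L[6]=3 C[5]=2 → dur=3, Σ=46 | A=load:t6 B=compute:t5 [load-bound]
step 7: L[7]=8 C[6]=9 → dur=9, Σ=55 | A=compute:t6 B=load:t7 [compute-bound]
step 8: C[7]=2 → dur=2, Σ=57 | A=idle B=compute:t7 [compute-only]

step 3: A=compute:t2 B=load:t3 [compute-bound]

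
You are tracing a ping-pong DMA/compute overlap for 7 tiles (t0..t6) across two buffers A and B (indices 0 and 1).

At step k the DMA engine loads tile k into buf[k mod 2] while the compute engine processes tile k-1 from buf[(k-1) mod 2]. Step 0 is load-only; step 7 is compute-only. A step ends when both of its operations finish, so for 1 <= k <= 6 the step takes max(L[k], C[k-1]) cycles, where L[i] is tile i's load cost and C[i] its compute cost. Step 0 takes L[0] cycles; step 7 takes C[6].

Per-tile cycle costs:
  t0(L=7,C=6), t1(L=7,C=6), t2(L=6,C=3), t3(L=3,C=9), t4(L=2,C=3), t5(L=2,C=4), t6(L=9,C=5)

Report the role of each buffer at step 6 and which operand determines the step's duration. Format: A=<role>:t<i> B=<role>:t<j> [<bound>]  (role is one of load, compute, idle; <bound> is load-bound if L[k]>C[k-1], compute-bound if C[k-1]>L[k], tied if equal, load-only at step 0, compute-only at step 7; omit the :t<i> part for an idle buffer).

  0. 7=7c; end=7; A:t0 B:-
  1. max(7,6)=7c; end=14; A:t0 B:t1
  2. max(6,6)=6c; end=20; A:t2 B:t1
  3. max(3,3)=3c; end=23; A:t2 B:t3
  4. max(2,9)=9c; end=32; A:t4 B:t3
  5. max(2,3)=3c; end=35; A:t4 B:t5
  6. max(9,4)=9c; end=44; A:t6 B:t5
  7. 5=5c; end=49; A:t6 B:t5

step 6: A=load:t6 B=compute:t5 [load-bound]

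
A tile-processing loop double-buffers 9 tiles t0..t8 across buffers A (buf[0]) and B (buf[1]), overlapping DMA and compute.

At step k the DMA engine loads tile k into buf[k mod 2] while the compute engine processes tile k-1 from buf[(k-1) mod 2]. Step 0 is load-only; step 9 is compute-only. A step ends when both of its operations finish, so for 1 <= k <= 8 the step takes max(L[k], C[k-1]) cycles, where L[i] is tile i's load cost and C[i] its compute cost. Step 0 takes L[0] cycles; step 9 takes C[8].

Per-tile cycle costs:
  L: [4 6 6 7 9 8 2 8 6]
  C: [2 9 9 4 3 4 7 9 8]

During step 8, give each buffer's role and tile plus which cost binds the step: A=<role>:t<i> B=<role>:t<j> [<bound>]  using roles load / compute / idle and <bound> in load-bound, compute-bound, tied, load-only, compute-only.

[0] DMA t0→A (4c) ∥ CU idle ⇒ 4c, clock 4
[1] DMA t1→B (6c) ∥ CU A:t0 (2c) ⇒ 6c, clock 10
[2] DMA t2→A (6c) ∥ CU B:t1 (9c) ⇒ 9c, clock 19
[3] DMA t3→B (7c) ∥ CU A:t2 (9c) ⇒ 9c, clock 28
[4] DMA t4→A (9c) ∥ CU B:t3 (4c) ⇒ 9c, clock 37
[5] DMA t5→B (8c) ∥ CU A:t4 (3c) ⇒ 8c, clock 45
[6] DMA t6→A (2c) ∥ CU B:t5 (4c) ⇒ 4c, clock 49
[7] DMA t7→B (8c) ∥ CU A:t6 (7c) ⇒ 8c, clock 57
[8] DMA t8→A (6c) ∥ CU B:t7 (9c) ⇒ 9c, clock 66
[9] DMA idle ∥ CU A:t8 (8c) ⇒ 8c, clock 74

step 8: A=load:t8 B=compute:t7 [compute-bound]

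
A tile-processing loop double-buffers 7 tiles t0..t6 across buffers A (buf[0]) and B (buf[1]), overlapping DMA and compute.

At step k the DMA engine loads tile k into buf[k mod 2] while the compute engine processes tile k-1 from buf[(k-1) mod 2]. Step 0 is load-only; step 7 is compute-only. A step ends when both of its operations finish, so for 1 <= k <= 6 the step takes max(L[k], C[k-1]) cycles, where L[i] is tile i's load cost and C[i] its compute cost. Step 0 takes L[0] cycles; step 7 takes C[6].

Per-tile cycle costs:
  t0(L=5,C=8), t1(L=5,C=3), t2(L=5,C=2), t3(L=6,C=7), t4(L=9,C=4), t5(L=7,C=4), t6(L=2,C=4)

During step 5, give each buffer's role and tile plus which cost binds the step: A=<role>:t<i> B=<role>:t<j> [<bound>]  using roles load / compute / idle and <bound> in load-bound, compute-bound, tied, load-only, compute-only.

step 5: A=compute:t4 B=load:t5 [load-bound]

  0. 5=5c; end=5; A:t0 B:-
  1. max(5,8)=8c; end=13; A:t0 B:t1
  2. max(5,3)=5c; end=18; A:t2 B:t1
  3. max(6,2)=6c; end=24; A:t2 B:t3
  4. max(9,7)=9c; end=33; A:t4 B:t3
  5. max(7,4)=7c; end=40; A:t4 B:t5
  6. max(2,4)=4c; end=44; A:t6 B:t5
  7. 4=4c; end=48; A:t6 B:t5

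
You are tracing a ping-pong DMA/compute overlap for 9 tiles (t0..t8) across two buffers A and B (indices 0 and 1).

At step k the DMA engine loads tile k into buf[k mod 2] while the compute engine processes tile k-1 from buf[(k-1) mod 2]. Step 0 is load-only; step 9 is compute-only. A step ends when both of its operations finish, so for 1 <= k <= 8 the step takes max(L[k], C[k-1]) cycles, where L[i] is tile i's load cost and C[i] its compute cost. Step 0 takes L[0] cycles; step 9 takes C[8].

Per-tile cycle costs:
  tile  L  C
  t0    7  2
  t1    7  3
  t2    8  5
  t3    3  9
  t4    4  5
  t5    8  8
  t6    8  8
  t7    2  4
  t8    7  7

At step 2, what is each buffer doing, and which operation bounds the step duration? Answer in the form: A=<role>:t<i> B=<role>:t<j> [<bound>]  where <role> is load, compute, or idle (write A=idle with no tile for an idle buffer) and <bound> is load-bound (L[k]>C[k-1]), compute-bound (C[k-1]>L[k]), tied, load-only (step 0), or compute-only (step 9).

step 2: A=load:t2 B=compute:t1 [load-bound]

step 0: L[0]=7 → dur=7, Σ=7 | A=load:t0 B=idle [load-only]
step 1: L[1]=7 C[0]=2 → dur=7, Σ=14 | A=compute:t0 B=load:t1 [load-bound]
step 2: L[2]=8 C[1]=3 → dur=8, Σ=22 | A=load:t2 B=compute:t1 [load-bound]
step 3: L[3]=3 C[2]=5 → dur=5, Σ=27 | A=compute:t2 B=load:t3 [compute-bound]
step 4: L[4]=4 C[3]=9 → dur=9, Σ=36 | A=load:t4 B=compute:t3 [compute-bound]
step 5: L[5]=8 C[4]=5 → dur=8, Σ=44 | A=compute:t4 B=load:t5 [load-bound]
step 6: L[6]=8 C[5]=8 → dur=8, Σ=52 | A=load:t6 B=compute:t5 [tied]
step 7: L[7]=2 C[6]=8 → dur=8, Σ=60 | A=compute:t6 B=load:t7 [compute-bound]
step 8: L[8]=7 C[7]=4 → dur=7, Σ=67 | A=load:t8 B=compute:t7 [load-bound]
step 9: C[8]=7 → dur=7, Σ=74 | A=compute:t8 B=idle [compute-only]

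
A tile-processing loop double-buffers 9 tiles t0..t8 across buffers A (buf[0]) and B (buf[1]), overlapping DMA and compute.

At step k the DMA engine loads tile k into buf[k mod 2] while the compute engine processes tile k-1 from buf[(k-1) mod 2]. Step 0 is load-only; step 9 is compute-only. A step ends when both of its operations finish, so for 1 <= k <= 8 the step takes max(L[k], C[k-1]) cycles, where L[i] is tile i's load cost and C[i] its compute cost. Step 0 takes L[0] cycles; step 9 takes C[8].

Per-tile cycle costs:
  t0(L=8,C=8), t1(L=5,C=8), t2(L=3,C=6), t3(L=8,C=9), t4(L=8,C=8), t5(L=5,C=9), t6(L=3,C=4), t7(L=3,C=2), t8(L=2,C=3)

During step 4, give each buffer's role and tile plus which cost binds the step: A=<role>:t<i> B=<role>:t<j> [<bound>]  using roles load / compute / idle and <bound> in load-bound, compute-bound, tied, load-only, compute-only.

step 4: A=load:t4 B=compute:t3 [compute-bound]

step 0: L[0]=8 → dur=8, Σ=8 | A=load:t0 B=idle [load-only]
step 1: L[1]=5 C[0]=8 → dur=8, Σ=16 | A=compute:t0 B=load:t1 [compute-bound]
step 2: L[2]=3 C[1]=8 → dur=8, Σ=24 | A=load:t2 B=compute:t1 [compute-bound]
step 3: L[3]=8 C[2]=6 → dur=8, Σ=32 | A=compute:t2 B=load:t3 [load-bound]
step 4: L[4]=8 C[3]=9 → dur=9, Σ=41 | A=load:t4 B=compute:t3 [compute-bound]
step 5: L[5]=5 C[4]=8 → dur=8, Σ=49 | A=compute:t4 B=load:t5 [compute-bound]
step 6: L[6]=3 C[5]=9 → dur=9, Σ=58 | A=load:t6 B=compute:t5 [compute-bound]
step 7: L[7]=3 C[6]=4 → dur=4, Σ=62 | A=compute:t6 B=load:t7 [compute-bound]
step 8: L[8]=2 C[7]=2 → dur=2, Σ=64 | A=load:t8 B=compute:t7 [tied]
step 9: C[8]=3 → dur=3, Σ=67 | A=compute:t8 B=idle [compute-only]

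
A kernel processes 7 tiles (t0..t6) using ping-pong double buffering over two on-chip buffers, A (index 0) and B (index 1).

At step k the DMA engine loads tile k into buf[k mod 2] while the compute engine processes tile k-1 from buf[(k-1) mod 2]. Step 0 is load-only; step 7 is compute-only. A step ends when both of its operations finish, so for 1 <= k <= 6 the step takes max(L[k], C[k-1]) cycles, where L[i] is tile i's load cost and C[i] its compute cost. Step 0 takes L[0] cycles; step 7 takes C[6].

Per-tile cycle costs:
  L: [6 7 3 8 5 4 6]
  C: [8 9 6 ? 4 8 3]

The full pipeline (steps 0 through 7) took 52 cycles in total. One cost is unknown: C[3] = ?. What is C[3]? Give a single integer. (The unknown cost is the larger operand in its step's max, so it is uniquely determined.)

C[3] = 6

step 0 = dur = L[0]=6 = 6
step 1 = dur = max(L[1]=7, C[0]=8) = 8
step 2 = dur = max(L[2]=3, C[1]=9) = 9
step 3 = dur = max(L[3]=8, C[2]=6) = 8
step 4 = dur = max(L[4]=5, C[3]=?) = C[3]  (unknown; binding)
step 5 = dur = max(L[5]=4, C[4]=4) = 4
step 6 = dur = max(L[6]=6, C[5]=8) = 8
step 7 = dur = C[6]=3 = 3
sum of known step durations = 46
dur[4] = total - known = 52 - 46 = 6
C[3] is the binding max in step 4, so C[3] = dur[4] = 6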